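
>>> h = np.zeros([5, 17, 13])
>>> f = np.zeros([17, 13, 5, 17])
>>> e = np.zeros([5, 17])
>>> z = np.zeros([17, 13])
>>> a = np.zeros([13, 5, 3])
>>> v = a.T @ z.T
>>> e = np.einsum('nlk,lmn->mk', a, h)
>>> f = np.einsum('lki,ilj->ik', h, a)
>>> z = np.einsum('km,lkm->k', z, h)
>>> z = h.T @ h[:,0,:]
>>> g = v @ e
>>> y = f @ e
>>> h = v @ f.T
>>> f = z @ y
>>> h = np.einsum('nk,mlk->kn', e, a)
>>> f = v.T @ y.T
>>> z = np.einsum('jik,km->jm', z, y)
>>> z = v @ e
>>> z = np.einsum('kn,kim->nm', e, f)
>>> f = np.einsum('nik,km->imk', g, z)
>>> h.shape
(3, 17)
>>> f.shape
(5, 13, 3)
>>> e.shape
(17, 3)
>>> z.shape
(3, 13)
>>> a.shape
(13, 5, 3)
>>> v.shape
(3, 5, 17)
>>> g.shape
(3, 5, 3)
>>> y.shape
(13, 3)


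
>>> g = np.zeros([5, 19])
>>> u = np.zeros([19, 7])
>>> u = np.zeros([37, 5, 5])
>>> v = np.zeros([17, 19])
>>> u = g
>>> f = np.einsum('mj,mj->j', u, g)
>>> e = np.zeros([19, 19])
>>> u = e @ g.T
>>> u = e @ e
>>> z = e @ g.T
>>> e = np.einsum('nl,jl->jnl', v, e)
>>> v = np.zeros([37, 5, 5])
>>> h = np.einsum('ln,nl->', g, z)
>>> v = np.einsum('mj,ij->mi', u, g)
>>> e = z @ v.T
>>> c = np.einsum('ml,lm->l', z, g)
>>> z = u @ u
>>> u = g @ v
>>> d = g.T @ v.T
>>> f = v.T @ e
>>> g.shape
(5, 19)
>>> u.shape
(5, 5)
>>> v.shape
(19, 5)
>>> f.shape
(5, 19)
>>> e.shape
(19, 19)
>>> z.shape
(19, 19)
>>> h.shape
()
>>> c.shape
(5,)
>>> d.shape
(19, 19)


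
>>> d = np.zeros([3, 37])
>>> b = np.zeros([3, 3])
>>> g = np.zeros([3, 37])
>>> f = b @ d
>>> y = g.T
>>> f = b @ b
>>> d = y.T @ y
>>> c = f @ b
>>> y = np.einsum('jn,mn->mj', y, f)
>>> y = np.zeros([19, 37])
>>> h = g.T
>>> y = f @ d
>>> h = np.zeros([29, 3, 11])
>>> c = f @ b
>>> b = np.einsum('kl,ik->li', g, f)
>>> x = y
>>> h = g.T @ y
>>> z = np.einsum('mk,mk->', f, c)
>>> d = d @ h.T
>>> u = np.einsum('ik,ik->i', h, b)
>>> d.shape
(3, 37)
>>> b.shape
(37, 3)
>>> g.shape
(3, 37)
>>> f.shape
(3, 3)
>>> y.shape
(3, 3)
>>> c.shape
(3, 3)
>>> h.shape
(37, 3)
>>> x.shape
(3, 3)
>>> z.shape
()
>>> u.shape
(37,)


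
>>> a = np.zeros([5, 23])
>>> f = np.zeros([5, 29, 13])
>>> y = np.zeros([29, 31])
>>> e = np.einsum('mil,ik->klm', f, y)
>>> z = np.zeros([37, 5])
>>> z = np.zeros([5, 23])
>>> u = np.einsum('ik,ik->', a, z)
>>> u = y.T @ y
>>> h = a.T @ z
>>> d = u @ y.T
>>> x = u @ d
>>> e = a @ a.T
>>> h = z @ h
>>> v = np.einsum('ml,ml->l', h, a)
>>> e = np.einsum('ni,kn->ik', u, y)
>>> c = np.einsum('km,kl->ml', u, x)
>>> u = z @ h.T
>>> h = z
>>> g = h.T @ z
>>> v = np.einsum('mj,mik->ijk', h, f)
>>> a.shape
(5, 23)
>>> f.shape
(5, 29, 13)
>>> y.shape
(29, 31)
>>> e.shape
(31, 29)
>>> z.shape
(5, 23)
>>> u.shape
(5, 5)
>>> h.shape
(5, 23)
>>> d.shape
(31, 29)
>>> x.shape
(31, 29)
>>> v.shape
(29, 23, 13)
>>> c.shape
(31, 29)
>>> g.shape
(23, 23)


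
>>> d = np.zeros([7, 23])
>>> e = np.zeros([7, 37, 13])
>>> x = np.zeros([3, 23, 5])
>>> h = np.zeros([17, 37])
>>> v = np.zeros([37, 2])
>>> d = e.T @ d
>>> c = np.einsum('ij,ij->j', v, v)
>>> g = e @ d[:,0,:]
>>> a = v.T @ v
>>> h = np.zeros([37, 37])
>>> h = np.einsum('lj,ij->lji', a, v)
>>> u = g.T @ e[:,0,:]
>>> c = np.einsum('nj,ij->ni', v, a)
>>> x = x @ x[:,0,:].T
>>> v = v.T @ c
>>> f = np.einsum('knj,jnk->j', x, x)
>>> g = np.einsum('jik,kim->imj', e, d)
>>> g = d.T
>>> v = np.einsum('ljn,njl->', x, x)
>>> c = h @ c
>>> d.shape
(13, 37, 23)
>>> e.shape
(7, 37, 13)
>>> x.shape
(3, 23, 3)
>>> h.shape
(2, 2, 37)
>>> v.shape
()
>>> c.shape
(2, 2, 2)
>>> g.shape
(23, 37, 13)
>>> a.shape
(2, 2)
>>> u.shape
(23, 37, 13)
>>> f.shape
(3,)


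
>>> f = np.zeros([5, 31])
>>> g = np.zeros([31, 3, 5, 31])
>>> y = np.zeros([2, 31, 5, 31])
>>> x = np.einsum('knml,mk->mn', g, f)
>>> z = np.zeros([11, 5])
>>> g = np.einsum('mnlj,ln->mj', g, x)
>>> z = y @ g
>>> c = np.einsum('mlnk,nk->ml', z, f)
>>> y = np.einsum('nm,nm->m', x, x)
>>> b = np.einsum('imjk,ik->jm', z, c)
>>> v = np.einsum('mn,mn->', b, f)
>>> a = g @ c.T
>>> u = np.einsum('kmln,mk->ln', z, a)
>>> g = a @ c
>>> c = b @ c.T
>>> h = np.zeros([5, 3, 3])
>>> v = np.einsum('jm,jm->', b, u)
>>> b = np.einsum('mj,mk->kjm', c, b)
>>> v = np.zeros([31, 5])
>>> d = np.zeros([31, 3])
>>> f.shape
(5, 31)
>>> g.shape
(31, 31)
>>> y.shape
(3,)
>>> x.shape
(5, 3)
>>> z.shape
(2, 31, 5, 31)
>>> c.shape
(5, 2)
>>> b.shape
(31, 2, 5)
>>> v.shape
(31, 5)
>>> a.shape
(31, 2)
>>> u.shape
(5, 31)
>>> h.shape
(5, 3, 3)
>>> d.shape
(31, 3)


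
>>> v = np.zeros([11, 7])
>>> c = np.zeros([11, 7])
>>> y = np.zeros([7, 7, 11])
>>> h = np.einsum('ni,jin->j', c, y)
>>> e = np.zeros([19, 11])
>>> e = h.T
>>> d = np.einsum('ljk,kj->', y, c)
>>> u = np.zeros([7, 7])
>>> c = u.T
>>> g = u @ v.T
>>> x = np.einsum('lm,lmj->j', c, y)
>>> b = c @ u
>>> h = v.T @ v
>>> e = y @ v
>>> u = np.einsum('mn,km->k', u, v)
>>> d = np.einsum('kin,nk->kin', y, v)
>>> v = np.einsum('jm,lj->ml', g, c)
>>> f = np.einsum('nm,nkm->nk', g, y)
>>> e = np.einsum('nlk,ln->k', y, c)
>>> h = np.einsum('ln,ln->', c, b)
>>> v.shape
(11, 7)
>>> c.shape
(7, 7)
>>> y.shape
(7, 7, 11)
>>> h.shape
()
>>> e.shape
(11,)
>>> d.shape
(7, 7, 11)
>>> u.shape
(11,)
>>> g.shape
(7, 11)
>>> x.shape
(11,)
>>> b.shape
(7, 7)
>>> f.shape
(7, 7)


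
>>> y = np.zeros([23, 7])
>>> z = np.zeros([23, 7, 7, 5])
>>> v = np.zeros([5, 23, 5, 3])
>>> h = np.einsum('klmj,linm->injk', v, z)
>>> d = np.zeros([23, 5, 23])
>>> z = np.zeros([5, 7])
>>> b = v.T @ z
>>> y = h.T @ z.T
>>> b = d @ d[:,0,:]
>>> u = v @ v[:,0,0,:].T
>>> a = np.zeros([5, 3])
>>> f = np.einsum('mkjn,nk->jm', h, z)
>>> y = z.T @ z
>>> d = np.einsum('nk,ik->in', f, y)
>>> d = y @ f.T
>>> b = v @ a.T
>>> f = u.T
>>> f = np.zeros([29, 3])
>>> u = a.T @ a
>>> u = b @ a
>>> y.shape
(7, 7)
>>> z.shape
(5, 7)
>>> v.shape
(5, 23, 5, 3)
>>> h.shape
(7, 7, 3, 5)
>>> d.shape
(7, 3)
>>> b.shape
(5, 23, 5, 5)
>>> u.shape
(5, 23, 5, 3)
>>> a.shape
(5, 3)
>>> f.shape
(29, 3)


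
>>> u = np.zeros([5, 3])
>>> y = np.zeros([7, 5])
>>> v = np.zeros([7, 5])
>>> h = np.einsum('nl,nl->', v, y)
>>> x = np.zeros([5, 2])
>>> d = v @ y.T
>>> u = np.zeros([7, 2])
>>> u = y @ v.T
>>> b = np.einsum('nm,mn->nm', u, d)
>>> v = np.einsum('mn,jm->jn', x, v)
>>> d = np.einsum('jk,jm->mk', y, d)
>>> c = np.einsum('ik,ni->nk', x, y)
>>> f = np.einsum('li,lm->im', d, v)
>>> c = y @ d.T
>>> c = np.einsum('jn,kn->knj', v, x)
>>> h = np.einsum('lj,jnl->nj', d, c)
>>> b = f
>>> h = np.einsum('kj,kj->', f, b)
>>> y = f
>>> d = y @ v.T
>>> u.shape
(7, 7)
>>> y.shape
(5, 2)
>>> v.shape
(7, 2)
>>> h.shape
()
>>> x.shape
(5, 2)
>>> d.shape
(5, 7)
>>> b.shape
(5, 2)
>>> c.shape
(5, 2, 7)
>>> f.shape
(5, 2)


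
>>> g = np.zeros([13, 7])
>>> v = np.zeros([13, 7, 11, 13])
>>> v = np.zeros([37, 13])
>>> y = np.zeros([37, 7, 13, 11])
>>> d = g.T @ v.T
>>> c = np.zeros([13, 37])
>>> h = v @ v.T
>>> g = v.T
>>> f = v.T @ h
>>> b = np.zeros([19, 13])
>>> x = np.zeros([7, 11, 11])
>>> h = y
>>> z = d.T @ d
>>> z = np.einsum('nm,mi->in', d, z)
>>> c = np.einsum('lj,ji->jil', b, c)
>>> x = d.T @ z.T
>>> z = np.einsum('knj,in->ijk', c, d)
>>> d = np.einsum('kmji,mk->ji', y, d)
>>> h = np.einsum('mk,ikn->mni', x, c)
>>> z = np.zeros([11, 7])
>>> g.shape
(13, 37)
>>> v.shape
(37, 13)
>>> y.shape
(37, 7, 13, 11)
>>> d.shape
(13, 11)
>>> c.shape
(13, 37, 19)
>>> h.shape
(37, 19, 13)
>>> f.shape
(13, 37)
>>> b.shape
(19, 13)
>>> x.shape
(37, 37)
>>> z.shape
(11, 7)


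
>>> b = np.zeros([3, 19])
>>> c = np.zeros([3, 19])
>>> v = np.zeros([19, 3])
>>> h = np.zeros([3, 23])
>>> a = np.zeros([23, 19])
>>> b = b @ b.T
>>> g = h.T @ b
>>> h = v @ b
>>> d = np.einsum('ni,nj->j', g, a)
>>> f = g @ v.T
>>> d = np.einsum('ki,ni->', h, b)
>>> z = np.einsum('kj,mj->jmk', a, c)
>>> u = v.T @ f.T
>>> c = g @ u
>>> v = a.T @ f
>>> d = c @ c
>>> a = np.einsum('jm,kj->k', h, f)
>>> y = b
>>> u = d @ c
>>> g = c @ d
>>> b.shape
(3, 3)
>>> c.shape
(23, 23)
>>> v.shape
(19, 19)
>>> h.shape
(19, 3)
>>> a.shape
(23,)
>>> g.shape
(23, 23)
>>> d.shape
(23, 23)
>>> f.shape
(23, 19)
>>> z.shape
(19, 3, 23)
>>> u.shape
(23, 23)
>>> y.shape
(3, 3)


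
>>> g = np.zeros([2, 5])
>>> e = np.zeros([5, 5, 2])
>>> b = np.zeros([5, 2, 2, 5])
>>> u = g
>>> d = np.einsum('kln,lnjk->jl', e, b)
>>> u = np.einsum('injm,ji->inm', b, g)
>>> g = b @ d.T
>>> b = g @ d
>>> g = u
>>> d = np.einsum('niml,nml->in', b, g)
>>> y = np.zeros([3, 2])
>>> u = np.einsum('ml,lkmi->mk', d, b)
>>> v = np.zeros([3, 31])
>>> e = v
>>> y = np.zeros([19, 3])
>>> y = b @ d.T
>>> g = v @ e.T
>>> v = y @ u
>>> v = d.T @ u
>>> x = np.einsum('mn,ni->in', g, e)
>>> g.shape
(3, 3)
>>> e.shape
(3, 31)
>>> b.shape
(5, 2, 2, 5)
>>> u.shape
(2, 2)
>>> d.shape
(2, 5)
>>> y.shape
(5, 2, 2, 2)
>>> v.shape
(5, 2)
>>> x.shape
(31, 3)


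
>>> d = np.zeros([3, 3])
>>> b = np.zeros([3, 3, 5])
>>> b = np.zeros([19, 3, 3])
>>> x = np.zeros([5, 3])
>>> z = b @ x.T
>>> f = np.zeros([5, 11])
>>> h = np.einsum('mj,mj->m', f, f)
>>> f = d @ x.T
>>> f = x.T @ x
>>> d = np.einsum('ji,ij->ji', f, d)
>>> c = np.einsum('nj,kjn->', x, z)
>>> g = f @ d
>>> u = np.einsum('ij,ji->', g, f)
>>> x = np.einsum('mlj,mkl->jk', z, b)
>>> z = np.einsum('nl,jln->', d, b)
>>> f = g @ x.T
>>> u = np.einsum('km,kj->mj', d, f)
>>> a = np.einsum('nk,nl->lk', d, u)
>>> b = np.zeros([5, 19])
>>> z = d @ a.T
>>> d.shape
(3, 3)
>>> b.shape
(5, 19)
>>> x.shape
(5, 3)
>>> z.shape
(3, 5)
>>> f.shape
(3, 5)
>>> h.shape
(5,)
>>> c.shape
()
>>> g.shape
(3, 3)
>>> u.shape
(3, 5)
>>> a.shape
(5, 3)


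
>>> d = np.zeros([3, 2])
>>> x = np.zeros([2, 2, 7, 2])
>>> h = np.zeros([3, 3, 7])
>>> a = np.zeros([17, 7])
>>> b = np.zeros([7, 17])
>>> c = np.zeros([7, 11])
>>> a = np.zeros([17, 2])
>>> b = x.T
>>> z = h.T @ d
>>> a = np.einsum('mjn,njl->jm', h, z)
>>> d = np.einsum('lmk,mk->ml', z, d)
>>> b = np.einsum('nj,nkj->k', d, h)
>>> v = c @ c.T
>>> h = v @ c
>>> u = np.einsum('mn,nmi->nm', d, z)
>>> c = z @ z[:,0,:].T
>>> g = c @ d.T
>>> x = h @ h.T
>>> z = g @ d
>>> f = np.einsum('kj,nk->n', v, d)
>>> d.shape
(3, 7)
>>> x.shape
(7, 7)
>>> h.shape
(7, 11)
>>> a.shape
(3, 3)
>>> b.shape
(3,)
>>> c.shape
(7, 3, 7)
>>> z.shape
(7, 3, 7)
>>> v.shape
(7, 7)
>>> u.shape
(7, 3)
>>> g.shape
(7, 3, 3)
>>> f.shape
(3,)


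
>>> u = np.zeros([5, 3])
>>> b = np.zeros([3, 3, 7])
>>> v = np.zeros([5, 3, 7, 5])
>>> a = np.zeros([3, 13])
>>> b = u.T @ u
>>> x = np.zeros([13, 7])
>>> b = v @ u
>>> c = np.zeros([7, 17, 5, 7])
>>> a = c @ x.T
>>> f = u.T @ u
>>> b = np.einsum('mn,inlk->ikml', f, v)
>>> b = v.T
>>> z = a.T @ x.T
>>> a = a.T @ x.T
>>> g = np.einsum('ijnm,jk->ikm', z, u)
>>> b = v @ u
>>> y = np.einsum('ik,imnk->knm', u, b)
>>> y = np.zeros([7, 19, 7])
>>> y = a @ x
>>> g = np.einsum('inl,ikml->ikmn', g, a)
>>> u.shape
(5, 3)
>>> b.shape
(5, 3, 7, 3)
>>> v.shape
(5, 3, 7, 5)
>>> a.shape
(13, 5, 17, 13)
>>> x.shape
(13, 7)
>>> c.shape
(7, 17, 5, 7)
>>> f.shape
(3, 3)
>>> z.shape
(13, 5, 17, 13)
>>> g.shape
(13, 5, 17, 3)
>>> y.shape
(13, 5, 17, 7)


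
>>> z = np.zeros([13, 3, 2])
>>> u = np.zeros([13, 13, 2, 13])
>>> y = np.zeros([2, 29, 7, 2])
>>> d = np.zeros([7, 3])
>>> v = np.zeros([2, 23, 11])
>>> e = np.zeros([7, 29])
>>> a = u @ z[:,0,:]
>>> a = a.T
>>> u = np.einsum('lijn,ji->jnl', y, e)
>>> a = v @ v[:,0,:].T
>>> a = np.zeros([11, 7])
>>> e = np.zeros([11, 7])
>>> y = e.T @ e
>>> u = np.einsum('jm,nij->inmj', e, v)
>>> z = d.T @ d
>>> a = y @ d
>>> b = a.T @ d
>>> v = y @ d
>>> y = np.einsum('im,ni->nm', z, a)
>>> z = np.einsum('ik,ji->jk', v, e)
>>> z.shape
(11, 3)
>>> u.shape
(23, 2, 7, 11)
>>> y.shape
(7, 3)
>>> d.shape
(7, 3)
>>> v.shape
(7, 3)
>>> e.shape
(11, 7)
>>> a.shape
(7, 3)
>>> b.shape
(3, 3)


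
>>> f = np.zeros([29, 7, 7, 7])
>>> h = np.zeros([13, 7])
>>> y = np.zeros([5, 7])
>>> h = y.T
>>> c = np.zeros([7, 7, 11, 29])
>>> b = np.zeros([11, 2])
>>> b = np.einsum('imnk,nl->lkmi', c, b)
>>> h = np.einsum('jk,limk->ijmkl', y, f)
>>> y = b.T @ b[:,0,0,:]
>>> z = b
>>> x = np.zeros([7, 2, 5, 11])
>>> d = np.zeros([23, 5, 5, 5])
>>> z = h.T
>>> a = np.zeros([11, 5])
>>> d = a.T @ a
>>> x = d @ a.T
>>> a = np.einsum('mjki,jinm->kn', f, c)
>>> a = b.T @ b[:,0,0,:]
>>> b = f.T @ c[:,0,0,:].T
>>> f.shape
(29, 7, 7, 7)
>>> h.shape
(7, 5, 7, 7, 29)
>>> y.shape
(7, 7, 29, 7)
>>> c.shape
(7, 7, 11, 29)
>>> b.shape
(7, 7, 7, 7)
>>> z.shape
(29, 7, 7, 5, 7)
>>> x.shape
(5, 11)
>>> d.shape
(5, 5)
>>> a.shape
(7, 7, 29, 7)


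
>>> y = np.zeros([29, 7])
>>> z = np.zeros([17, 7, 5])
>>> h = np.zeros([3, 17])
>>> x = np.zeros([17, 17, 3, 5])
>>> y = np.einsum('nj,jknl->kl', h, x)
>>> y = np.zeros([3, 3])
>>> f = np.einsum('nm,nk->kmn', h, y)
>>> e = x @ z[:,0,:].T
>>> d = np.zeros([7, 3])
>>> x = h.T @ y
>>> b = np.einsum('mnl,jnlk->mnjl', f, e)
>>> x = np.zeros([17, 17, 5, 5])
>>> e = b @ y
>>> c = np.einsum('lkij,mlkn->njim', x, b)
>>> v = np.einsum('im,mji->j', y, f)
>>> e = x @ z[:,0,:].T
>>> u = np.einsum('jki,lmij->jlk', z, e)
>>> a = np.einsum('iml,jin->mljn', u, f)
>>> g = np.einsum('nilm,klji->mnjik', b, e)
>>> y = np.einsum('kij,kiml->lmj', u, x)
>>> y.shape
(5, 5, 7)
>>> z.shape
(17, 7, 5)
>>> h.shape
(3, 17)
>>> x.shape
(17, 17, 5, 5)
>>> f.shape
(3, 17, 3)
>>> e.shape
(17, 17, 5, 17)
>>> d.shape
(7, 3)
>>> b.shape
(3, 17, 17, 3)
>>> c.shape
(3, 5, 5, 3)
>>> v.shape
(17,)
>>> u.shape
(17, 17, 7)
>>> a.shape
(17, 7, 3, 3)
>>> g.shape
(3, 3, 5, 17, 17)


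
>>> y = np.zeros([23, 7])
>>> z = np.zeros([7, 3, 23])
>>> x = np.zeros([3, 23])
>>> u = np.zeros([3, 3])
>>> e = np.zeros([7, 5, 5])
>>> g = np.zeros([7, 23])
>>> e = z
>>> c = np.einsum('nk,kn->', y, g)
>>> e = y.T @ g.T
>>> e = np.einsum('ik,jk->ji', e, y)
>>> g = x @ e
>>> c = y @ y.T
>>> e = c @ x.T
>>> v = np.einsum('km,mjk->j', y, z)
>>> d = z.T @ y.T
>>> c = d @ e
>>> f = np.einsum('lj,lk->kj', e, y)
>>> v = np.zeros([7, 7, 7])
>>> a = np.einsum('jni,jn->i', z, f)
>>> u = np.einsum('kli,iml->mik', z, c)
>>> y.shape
(23, 7)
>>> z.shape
(7, 3, 23)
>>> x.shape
(3, 23)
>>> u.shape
(3, 23, 7)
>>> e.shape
(23, 3)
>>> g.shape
(3, 7)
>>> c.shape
(23, 3, 3)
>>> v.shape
(7, 7, 7)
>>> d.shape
(23, 3, 23)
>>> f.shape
(7, 3)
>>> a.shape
(23,)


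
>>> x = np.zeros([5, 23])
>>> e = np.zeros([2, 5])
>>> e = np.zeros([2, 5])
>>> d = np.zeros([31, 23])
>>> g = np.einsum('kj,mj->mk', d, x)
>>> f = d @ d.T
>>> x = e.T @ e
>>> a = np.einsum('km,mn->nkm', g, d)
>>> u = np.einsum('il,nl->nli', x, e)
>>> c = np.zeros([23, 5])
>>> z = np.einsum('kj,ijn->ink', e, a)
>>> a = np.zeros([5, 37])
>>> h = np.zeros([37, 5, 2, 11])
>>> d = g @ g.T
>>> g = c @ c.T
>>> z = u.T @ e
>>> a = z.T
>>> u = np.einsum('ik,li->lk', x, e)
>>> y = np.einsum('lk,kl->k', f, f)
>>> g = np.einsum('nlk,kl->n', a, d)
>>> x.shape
(5, 5)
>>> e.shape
(2, 5)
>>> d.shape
(5, 5)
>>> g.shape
(5,)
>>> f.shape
(31, 31)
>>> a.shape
(5, 5, 5)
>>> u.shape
(2, 5)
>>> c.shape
(23, 5)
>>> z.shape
(5, 5, 5)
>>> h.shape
(37, 5, 2, 11)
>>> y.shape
(31,)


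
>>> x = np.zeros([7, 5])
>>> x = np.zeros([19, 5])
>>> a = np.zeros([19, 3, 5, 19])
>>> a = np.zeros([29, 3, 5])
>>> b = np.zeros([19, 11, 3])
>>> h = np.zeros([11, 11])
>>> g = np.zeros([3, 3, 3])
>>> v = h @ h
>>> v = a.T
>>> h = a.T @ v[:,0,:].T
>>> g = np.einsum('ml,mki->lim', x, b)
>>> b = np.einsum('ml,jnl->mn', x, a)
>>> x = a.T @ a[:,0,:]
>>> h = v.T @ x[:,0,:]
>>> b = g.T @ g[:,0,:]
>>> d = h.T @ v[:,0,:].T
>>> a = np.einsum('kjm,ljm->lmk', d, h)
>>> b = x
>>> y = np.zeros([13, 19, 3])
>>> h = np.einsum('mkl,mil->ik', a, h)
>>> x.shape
(5, 3, 5)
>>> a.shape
(29, 5, 5)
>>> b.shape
(5, 3, 5)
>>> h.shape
(3, 5)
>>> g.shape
(5, 3, 19)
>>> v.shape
(5, 3, 29)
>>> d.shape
(5, 3, 5)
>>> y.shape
(13, 19, 3)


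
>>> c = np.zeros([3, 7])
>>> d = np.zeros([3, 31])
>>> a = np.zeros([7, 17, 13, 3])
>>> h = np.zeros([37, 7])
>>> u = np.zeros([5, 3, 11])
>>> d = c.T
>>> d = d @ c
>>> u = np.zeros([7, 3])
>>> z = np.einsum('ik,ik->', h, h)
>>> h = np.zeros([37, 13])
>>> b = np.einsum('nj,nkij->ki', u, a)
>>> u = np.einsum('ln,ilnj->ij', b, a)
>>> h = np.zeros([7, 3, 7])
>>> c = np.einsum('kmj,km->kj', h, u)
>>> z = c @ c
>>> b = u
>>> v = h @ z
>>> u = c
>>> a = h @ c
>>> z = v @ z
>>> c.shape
(7, 7)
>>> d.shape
(7, 7)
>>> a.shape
(7, 3, 7)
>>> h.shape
(7, 3, 7)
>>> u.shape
(7, 7)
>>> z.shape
(7, 3, 7)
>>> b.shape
(7, 3)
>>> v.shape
(7, 3, 7)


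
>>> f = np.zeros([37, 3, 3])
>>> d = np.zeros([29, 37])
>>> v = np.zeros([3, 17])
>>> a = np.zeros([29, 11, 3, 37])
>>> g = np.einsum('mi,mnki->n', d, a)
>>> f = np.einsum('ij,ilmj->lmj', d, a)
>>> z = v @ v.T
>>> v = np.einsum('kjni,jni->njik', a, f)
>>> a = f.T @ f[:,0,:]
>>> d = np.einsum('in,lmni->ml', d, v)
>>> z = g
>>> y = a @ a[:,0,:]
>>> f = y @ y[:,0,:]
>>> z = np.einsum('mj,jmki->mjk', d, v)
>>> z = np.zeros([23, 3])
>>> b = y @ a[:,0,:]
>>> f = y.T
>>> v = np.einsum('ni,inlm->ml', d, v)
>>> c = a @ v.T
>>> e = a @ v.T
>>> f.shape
(37, 3, 37)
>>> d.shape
(11, 3)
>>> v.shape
(29, 37)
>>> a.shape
(37, 3, 37)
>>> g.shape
(11,)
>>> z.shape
(23, 3)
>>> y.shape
(37, 3, 37)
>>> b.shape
(37, 3, 37)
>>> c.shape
(37, 3, 29)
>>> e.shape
(37, 3, 29)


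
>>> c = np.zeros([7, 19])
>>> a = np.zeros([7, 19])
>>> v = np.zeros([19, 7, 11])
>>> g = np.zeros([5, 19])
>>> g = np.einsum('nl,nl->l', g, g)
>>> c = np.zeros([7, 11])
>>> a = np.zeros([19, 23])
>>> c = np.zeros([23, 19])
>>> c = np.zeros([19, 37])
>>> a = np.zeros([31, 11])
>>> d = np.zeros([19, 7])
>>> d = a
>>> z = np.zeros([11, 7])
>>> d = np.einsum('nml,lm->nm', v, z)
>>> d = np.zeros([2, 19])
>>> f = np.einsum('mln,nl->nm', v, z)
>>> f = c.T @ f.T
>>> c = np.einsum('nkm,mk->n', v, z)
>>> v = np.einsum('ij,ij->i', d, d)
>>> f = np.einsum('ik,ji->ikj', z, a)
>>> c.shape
(19,)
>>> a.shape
(31, 11)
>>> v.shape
(2,)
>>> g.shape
(19,)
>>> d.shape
(2, 19)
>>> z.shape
(11, 7)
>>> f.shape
(11, 7, 31)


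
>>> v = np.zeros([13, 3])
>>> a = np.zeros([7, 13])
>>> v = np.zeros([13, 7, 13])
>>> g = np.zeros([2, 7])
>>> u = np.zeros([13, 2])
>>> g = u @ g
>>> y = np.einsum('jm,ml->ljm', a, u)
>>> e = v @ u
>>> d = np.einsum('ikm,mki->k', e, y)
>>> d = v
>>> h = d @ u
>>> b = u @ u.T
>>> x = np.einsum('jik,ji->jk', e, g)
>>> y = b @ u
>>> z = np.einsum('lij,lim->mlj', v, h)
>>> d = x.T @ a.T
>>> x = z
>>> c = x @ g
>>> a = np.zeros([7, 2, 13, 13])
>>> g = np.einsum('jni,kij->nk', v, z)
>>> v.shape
(13, 7, 13)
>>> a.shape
(7, 2, 13, 13)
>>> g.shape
(7, 2)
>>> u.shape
(13, 2)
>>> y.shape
(13, 2)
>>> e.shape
(13, 7, 2)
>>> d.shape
(2, 7)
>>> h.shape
(13, 7, 2)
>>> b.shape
(13, 13)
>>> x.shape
(2, 13, 13)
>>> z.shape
(2, 13, 13)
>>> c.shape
(2, 13, 7)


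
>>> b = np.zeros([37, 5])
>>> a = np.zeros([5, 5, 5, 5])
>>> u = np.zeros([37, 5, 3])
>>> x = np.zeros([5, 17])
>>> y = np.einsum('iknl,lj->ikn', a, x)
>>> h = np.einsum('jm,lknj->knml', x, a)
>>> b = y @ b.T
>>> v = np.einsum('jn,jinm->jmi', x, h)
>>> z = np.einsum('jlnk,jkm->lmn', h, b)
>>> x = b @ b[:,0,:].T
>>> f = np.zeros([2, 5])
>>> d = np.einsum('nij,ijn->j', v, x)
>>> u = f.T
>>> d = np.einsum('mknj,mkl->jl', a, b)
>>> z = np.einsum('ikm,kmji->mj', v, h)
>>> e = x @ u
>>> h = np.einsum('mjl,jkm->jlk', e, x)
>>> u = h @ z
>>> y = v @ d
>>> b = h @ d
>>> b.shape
(5, 2, 37)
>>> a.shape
(5, 5, 5, 5)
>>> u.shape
(5, 2, 17)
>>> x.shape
(5, 5, 5)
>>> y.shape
(5, 5, 37)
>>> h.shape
(5, 2, 5)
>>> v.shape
(5, 5, 5)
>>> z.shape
(5, 17)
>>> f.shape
(2, 5)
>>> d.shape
(5, 37)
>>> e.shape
(5, 5, 2)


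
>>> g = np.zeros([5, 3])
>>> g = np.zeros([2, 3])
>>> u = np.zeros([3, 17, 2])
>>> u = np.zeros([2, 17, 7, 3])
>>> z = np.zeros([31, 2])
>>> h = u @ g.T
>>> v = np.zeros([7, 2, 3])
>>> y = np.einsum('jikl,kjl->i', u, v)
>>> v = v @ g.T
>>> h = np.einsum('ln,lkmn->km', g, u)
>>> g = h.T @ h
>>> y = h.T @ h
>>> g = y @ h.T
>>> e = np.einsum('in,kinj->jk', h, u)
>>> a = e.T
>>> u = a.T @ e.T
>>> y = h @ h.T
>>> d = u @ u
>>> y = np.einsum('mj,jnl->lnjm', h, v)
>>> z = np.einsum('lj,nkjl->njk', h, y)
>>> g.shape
(7, 17)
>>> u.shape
(3, 3)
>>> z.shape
(2, 7, 2)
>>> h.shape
(17, 7)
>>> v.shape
(7, 2, 2)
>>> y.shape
(2, 2, 7, 17)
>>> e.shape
(3, 2)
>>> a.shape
(2, 3)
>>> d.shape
(3, 3)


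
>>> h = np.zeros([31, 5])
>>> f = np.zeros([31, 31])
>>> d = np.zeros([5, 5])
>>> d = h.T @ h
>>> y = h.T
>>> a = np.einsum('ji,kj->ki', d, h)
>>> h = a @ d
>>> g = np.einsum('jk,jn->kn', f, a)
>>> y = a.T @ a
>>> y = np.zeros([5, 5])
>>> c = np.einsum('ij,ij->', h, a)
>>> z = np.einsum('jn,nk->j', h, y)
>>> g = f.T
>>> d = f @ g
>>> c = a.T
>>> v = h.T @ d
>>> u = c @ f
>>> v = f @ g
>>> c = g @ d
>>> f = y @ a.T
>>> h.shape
(31, 5)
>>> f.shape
(5, 31)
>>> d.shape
(31, 31)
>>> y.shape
(5, 5)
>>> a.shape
(31, 5)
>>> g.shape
(31, 31)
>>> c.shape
(31, 31)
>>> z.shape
(31,)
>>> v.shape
(31, 31)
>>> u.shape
(5, 31)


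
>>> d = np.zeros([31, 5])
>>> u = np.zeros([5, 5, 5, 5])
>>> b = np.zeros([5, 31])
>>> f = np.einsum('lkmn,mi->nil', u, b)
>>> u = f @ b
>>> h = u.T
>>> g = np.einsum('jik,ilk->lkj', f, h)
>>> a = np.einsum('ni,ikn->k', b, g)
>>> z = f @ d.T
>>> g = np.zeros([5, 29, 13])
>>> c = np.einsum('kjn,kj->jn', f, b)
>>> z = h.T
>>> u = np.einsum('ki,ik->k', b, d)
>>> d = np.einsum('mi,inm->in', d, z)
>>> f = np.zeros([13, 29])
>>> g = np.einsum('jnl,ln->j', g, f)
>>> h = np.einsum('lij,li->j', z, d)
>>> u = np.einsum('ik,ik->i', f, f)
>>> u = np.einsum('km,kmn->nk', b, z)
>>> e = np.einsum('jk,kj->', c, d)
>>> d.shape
(5, 31)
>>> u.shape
(31, 5)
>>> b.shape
(5, 31)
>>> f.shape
(13, 29)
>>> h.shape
(31,)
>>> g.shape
(5,)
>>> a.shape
(5,)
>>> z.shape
(5, 31, 31)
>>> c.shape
(31, 5)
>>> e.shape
()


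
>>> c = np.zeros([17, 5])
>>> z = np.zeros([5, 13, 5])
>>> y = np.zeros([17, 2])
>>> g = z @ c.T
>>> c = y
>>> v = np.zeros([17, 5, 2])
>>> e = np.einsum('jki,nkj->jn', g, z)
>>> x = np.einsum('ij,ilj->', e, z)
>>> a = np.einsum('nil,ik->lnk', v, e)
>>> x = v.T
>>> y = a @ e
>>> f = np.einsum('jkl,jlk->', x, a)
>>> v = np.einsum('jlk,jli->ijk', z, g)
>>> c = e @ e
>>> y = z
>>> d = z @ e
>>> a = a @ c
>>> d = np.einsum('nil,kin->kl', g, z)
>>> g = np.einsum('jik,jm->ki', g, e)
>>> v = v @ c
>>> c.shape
(5, 5)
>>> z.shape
(5, 13, 5)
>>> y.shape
(5, 13, 5)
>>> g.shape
(17, 13)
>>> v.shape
(17, 5, 5)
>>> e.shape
(5, 5)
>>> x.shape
(2, 5, 17)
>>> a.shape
(2, 17, 5)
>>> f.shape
()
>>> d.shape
(5, 17)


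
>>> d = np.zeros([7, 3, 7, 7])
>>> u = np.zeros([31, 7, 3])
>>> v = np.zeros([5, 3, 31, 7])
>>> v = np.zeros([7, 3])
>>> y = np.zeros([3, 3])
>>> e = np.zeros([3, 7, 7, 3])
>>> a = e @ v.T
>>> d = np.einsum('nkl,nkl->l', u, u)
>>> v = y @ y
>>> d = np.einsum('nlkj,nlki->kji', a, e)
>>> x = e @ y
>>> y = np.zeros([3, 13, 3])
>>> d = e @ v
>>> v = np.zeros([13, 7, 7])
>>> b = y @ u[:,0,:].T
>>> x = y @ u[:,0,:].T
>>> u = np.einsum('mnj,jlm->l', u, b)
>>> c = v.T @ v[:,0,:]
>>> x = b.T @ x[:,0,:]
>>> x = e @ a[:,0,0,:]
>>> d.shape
(3, 7, 7, 3)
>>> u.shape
(13,)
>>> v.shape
(13, 7, 7)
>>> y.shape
(3, 13, 3)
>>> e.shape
(3, 7, 7, 3)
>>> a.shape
(3, 7, 7, 7)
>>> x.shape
(3, 7, 7, 7)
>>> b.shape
(3, 13, 31)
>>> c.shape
(7, 7, 7)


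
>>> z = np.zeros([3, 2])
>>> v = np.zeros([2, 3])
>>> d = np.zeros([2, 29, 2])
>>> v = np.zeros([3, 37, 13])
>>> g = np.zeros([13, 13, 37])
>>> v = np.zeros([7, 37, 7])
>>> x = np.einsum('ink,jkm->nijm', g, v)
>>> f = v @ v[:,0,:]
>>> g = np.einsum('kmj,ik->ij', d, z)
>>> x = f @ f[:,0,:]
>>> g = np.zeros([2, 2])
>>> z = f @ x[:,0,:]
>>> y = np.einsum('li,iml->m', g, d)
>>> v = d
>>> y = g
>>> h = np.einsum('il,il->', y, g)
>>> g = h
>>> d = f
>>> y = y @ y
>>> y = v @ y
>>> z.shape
(7, 37, 7)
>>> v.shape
(2, 29, 2)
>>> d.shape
(7, 37, 7)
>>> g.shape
()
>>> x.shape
(7, 37, 7)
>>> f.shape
(7, 37, 7)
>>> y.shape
(2, 29, 2)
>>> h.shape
()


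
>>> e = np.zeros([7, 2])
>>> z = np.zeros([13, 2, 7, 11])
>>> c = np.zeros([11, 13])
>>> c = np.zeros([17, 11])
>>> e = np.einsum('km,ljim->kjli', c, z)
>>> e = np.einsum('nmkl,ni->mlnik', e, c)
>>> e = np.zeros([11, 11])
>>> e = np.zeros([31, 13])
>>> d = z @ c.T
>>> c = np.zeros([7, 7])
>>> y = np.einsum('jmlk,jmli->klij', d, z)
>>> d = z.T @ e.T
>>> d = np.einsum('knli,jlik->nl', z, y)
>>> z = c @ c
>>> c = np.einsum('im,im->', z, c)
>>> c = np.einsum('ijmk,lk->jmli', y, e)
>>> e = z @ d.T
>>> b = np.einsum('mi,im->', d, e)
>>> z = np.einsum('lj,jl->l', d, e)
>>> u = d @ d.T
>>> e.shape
(7, 2)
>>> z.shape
(2,)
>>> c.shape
(7, 11, 31, 17)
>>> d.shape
(2, 7)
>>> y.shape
(17, 7, 11, 13)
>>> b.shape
()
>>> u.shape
(2, 2)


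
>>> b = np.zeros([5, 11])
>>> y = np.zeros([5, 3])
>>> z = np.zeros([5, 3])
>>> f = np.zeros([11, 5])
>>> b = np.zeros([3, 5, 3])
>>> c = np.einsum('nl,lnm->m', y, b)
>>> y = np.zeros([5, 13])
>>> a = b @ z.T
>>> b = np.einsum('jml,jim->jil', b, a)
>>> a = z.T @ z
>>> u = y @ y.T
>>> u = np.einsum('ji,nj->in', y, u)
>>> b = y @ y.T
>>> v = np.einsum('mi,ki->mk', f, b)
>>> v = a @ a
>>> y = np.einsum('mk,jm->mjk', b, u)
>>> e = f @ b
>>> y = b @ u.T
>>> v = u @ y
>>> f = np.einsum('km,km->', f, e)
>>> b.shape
(5, 5)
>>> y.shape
(5, 13)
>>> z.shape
(5, 3)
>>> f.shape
()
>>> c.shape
(3,)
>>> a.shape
(3, 3)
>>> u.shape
(13, 5)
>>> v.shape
(13, 13)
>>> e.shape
(11, 5)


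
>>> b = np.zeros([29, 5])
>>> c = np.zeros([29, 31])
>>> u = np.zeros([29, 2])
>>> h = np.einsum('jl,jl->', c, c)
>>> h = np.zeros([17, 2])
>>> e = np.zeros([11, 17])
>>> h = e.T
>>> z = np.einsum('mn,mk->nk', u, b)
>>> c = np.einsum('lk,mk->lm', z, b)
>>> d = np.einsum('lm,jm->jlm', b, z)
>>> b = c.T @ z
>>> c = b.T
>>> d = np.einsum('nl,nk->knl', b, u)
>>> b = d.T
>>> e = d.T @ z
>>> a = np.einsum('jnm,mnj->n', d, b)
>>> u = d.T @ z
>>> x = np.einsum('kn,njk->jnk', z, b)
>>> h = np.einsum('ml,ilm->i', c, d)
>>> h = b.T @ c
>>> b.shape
(5, 29, 2)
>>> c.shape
(5, 29)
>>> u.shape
(5, 29, 5)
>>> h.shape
(2, 29, 29)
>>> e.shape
(5, 29, 5)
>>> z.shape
(2, 5)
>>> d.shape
(2, 29, 5)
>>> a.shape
(29,)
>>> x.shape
(29, 5, 2)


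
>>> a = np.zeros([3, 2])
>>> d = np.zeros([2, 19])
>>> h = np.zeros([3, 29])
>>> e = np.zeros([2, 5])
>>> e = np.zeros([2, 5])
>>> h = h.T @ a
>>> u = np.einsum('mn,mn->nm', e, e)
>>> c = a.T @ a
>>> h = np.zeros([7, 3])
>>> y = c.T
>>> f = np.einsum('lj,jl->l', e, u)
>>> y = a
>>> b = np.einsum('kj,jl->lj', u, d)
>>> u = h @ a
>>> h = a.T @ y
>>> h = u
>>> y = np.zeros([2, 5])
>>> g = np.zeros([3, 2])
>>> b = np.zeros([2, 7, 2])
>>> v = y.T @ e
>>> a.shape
(3, 2)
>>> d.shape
(2, 19)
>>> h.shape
(7, 2)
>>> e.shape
(2, 5)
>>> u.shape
(7, 2)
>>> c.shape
(2, 2)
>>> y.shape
(2, 5)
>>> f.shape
(2,)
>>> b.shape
(2, 7, 2)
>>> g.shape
(3, 2)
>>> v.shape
(5, 5)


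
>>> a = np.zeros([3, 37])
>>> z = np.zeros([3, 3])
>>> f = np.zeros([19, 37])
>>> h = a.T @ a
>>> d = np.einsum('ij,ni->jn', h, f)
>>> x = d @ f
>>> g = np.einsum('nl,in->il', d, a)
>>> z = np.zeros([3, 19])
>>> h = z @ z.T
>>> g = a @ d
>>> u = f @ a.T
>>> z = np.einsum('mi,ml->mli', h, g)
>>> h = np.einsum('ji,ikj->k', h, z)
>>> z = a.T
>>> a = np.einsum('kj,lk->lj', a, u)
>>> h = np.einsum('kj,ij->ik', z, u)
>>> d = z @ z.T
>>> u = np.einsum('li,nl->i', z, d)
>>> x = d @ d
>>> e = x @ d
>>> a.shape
(19, 37)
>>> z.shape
(37, 3)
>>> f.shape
(19, 37)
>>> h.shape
(19, 37)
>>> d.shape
(37, 37)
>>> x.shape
(37, 37)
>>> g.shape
(3, 19)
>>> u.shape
(3,)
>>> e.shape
(37, 37)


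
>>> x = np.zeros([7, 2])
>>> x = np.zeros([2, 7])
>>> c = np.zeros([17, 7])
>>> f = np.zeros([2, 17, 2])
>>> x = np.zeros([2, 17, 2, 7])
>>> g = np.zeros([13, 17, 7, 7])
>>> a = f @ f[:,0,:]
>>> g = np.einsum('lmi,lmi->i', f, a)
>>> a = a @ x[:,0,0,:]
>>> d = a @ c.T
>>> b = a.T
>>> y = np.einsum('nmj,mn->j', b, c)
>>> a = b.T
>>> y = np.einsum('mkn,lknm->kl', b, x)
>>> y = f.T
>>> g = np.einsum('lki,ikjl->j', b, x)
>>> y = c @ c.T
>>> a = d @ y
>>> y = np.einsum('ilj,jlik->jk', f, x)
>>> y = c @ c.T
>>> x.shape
(2, 17, 2, 7)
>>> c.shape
(17, 7)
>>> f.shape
(2, 17, 2)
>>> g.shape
(2,)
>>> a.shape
(2, 17, 17)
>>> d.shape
(2, 17, 17)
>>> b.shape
(7, 17, 2)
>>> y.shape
(17, 17)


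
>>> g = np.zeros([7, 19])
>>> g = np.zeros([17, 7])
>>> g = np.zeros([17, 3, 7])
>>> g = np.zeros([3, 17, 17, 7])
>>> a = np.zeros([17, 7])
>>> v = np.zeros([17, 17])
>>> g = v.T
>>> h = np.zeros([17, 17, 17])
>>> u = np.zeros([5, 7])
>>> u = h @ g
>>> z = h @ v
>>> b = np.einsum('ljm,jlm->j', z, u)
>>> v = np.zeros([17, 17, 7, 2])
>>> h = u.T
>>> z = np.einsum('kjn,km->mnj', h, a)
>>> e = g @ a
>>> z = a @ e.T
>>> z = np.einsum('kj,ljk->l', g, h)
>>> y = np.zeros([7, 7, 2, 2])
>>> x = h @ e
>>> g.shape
(17, 17)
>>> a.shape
(17, 7)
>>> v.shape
(17, 17, 7, 2)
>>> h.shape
(17, 17, 17)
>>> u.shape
(17, 17, 17)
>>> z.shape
(17,)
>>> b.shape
(17,)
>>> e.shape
(17, 7)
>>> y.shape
(7, 7, 2, 2)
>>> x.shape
(17, 17, 7)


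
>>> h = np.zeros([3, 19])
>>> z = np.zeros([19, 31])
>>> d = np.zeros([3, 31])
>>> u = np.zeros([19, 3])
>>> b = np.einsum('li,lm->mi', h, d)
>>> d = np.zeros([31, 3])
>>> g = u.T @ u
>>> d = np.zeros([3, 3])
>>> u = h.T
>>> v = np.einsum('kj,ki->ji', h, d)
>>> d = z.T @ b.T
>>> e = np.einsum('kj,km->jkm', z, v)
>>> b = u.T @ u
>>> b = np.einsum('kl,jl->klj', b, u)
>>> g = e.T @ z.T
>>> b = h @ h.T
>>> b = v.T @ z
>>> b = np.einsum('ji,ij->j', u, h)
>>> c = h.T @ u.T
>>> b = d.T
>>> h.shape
(3, 19)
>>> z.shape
(19, 31)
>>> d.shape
(31, 31)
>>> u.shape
(19, 3)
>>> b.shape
(31, 31)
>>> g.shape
(3, 19, 19)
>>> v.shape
(19, 3)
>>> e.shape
(31, 19, 3)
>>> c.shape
(19, 19)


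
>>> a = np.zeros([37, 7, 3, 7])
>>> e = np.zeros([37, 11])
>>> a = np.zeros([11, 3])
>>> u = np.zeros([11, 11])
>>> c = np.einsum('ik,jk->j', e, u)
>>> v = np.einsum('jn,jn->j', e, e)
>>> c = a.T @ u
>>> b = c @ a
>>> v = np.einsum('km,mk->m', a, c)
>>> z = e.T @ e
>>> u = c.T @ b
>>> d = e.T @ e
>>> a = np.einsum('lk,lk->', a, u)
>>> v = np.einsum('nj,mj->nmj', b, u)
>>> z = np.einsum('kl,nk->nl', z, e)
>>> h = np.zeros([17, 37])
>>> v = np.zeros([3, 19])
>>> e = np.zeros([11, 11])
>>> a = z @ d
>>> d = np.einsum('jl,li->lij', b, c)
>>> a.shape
(37, 11)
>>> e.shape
(11, 11)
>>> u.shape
(11, 3)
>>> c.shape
(3, 11)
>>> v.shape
(3, 19)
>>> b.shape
(3, 3)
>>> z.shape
(37, 11)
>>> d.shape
(3, 11, 3)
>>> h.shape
(17, 37)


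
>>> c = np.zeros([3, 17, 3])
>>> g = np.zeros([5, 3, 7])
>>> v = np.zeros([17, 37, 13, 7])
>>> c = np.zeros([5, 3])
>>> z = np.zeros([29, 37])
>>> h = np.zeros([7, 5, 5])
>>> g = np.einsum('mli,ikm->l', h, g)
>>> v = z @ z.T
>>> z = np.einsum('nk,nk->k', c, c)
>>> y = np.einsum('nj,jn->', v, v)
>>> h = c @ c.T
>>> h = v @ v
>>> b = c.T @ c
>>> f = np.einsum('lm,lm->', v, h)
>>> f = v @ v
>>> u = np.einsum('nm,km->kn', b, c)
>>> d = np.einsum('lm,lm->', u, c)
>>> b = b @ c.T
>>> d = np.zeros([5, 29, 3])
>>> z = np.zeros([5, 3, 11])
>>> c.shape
(5, 3)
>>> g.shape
(5,)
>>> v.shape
(29, 29)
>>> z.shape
(5, 3, 11)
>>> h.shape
(29, 29)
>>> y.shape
()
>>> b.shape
(3, 5)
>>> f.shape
(29, 29)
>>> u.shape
(5, 3)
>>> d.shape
(5, 29, 3)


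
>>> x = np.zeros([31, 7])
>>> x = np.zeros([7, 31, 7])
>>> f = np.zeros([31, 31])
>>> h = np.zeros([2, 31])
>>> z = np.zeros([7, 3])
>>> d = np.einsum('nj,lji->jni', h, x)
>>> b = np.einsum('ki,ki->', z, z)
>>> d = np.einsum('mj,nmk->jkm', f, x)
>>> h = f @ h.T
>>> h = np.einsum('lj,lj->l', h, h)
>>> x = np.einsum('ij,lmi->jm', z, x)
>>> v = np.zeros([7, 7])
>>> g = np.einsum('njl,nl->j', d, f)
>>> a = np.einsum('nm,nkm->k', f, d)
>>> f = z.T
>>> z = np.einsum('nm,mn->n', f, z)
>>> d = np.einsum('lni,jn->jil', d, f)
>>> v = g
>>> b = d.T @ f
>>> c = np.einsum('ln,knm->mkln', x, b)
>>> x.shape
(3, 31)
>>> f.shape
(3, 7)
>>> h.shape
(31,)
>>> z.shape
(3,)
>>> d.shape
(3, 31, 31)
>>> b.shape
(31, 31, 7)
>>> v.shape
(7,)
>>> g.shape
(7,)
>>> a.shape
(7,)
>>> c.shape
(7, 31, 3, 31)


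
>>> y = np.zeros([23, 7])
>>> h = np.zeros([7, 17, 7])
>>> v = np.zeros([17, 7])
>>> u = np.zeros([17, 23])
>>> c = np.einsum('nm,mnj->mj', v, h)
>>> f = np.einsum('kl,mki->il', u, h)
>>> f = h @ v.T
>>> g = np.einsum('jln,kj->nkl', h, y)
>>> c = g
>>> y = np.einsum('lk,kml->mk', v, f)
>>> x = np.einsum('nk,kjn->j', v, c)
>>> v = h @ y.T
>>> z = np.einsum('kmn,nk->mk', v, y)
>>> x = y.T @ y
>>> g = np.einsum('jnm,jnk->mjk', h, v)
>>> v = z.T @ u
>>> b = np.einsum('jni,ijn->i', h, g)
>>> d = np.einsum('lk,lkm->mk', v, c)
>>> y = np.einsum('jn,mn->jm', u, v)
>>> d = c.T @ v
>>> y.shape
(17, 7)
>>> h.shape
(7, 17, 7)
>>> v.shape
(7, 23)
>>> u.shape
(17, 23)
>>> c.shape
(7, 23, 17)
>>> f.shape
(7, 17, 17)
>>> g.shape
(7, 7, 17)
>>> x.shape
(7, 7)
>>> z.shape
(17, 7)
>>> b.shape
(7,)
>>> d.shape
(17, 23, 23)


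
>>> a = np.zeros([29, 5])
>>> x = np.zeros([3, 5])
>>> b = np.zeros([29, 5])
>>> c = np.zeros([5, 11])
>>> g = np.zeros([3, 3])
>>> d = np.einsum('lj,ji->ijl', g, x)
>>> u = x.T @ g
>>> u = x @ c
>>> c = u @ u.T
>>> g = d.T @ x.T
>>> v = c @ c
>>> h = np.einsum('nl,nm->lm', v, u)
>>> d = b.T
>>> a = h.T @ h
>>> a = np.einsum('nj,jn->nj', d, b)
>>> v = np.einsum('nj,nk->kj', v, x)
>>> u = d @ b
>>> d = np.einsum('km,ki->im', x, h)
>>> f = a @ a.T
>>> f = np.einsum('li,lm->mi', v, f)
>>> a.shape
(5, 29)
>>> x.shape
(3, 5)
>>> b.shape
(29, 5)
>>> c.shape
(3, 3)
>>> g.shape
(3, 3, 3)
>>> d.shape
(11, 5)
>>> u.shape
(5, 5)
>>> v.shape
(5, 3)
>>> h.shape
(3, 11)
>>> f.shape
(5, 3)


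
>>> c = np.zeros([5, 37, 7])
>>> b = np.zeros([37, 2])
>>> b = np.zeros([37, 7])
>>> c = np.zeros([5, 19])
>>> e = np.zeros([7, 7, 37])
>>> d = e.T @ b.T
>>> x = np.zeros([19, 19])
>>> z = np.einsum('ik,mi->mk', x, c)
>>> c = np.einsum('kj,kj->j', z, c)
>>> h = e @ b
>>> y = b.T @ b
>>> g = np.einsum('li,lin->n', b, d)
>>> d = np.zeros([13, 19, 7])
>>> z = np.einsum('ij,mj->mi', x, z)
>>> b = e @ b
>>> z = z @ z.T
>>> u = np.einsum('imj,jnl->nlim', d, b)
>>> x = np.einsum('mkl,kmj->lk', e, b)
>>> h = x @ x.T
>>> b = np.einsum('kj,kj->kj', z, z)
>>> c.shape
(19,)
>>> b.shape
(5, 5)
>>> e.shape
(7, 7, 37)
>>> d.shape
(13, 19, 7)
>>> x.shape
(37, 7)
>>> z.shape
(5, 5)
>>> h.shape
(37, 37)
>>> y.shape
(7, 7)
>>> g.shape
(37,)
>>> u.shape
(7, 7, 13, 19)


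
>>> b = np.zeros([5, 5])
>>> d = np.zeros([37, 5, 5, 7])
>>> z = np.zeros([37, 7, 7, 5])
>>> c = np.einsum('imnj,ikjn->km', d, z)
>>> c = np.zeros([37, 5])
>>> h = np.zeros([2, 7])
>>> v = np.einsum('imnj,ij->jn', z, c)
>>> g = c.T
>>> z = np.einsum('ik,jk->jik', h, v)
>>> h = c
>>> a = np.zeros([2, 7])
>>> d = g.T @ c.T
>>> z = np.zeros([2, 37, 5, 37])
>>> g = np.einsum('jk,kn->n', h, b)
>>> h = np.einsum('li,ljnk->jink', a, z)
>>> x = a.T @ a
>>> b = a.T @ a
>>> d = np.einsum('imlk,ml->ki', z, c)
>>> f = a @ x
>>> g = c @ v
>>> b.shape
(7, 7)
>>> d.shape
(37, 2)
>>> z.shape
(2, 37, 5, 37)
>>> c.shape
(37, 5)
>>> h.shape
(37, 7, 5, 37)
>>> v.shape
(5, 7)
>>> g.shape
(37, 7)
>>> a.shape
(2, 7)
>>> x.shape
(7, 7)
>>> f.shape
(2, 7)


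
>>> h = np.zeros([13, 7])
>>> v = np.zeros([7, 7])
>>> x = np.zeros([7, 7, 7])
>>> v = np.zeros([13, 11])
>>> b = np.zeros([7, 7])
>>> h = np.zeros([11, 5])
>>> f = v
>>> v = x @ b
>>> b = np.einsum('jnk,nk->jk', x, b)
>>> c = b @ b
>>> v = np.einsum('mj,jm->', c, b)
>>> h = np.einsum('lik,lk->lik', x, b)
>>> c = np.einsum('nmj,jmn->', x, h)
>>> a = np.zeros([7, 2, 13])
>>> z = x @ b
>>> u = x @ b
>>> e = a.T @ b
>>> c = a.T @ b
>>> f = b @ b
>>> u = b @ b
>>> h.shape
(7, 7, 7)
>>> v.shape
()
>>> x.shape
(7, 7, 7)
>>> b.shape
(7, 7)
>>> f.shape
(7, 7)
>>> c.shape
(13, 2, 7)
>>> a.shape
(7, 2, 13)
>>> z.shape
(7, 7, 7)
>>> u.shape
(7, 7)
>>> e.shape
(13, 2, 7)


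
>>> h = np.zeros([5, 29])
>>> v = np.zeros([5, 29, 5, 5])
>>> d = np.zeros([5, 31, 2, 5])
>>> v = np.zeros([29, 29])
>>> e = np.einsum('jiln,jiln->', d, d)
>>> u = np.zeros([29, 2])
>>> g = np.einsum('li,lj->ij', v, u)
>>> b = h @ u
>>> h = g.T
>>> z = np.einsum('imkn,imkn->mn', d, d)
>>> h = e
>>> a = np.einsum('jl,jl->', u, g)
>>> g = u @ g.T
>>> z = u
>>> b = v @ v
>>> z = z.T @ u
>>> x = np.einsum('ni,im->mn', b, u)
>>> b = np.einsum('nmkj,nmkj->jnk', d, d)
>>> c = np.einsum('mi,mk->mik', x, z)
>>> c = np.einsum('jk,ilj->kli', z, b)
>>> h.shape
()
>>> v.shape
(29, 29)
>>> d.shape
(5, 31, 2, 5)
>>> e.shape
()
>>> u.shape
(29, 2)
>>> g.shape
(29, 29)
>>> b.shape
(5, 5, 2)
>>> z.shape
(2, 2)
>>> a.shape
()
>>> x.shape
(2, 29)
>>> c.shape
(2, 5, 5)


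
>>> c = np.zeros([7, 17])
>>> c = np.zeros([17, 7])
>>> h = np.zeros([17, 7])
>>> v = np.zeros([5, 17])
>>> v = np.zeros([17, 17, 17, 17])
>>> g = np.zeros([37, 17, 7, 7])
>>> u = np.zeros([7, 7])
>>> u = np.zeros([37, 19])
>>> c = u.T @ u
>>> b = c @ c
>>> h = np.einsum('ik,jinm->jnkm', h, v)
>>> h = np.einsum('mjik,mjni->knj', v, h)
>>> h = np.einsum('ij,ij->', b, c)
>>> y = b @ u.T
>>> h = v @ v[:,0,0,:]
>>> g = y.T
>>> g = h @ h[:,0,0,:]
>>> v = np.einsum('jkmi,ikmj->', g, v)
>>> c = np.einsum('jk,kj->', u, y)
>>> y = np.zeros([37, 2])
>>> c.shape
()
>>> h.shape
(17, 17, 17, 17)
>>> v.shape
()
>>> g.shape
(17, 17, 17, 17)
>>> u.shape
(37, 19)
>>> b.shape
(19, 19)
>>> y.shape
(37, 2)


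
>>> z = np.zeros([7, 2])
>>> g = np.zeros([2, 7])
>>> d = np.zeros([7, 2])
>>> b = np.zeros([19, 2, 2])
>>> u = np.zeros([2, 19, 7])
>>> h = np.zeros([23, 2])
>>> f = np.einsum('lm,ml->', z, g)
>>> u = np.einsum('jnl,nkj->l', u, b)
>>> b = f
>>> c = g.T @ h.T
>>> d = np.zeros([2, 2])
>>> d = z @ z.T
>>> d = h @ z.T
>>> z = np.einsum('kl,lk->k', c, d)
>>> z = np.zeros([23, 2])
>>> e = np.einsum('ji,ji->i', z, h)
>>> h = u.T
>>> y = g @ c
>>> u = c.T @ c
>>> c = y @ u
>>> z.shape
(23, 2)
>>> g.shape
(2, 7)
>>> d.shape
(23, 7)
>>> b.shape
()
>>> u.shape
(23, 23)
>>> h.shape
(7,)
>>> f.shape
()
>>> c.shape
(2, 23)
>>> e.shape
(2,)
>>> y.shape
(2, 23)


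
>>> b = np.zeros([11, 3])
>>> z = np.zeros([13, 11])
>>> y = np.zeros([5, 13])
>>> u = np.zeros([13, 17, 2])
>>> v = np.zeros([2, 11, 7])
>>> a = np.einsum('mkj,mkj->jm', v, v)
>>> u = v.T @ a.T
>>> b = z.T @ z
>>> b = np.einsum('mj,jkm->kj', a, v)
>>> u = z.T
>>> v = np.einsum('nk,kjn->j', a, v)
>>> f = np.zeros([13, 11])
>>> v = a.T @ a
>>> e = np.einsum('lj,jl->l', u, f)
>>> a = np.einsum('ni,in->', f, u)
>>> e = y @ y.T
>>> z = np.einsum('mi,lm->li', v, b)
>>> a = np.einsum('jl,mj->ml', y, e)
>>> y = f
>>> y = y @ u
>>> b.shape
(11, 2)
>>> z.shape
(11, 2)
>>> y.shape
(13, 13)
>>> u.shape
(11, 13)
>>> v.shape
(2, 2)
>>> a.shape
(5, 13)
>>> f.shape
(13, 11)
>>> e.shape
(5, 5)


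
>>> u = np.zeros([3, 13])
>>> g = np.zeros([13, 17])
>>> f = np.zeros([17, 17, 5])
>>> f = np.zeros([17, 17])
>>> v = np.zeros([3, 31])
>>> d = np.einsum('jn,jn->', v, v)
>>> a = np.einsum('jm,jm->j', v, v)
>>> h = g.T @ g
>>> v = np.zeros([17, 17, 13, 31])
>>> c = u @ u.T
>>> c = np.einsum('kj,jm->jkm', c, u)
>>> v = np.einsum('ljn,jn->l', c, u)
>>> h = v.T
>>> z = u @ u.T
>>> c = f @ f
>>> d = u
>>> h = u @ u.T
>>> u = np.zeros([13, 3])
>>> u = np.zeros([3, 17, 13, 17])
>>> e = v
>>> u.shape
(3, 17, 13, 17)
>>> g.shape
(13, 17)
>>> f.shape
(17, 17)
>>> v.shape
(3,)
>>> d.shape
(3, 13)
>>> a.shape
(3,)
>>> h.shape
(3, 3)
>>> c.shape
(17, 17)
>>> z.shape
(3, 3)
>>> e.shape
(3,)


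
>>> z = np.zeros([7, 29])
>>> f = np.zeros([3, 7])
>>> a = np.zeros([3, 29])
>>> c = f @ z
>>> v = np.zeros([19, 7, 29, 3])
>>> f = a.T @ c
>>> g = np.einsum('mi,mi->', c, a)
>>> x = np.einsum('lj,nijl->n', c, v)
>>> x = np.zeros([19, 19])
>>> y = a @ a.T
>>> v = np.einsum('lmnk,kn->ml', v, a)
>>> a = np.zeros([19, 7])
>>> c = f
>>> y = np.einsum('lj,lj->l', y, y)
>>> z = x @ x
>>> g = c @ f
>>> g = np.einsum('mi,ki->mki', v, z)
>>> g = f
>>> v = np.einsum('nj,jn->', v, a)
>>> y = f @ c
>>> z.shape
(19, 19)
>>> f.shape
(29, 29)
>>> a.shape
(19, 7)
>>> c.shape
(29, 29)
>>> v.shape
()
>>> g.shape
(29, 29)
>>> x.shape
(19, 19)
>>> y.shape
(29, 29)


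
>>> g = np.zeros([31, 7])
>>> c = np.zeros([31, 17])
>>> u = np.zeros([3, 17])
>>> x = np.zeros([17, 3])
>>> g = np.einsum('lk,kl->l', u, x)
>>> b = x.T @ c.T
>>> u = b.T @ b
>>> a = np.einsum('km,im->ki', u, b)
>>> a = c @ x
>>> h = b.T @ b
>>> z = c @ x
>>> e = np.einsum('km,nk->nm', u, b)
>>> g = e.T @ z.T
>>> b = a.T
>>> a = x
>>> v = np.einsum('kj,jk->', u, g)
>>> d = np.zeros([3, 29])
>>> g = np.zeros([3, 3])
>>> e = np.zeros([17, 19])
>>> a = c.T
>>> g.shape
(3, 3)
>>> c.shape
(31, 17)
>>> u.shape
(31, 31)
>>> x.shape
(17, 3)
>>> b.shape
(3, 31)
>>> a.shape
(17, 31)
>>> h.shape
(31, 31)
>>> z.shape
(31, 3)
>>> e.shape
(17, 19)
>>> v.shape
()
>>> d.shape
(3, 29)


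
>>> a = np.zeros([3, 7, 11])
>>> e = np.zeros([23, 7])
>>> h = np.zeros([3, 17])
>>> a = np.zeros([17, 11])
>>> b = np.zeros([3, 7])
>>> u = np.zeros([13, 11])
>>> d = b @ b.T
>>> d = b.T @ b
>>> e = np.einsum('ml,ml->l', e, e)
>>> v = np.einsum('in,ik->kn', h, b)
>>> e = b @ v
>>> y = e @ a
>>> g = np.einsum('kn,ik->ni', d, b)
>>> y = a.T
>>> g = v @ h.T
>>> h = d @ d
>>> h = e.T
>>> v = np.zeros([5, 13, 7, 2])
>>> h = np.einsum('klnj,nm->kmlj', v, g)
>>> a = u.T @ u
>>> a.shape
(11, 11)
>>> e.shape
(3, 17)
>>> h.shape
(5, 3, 13, 2)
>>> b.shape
(3, 7)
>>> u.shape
(13, 11)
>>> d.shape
(7, 7)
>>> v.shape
(5, 13, 7, 2)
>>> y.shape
(11, 17)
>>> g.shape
(7, 3)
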